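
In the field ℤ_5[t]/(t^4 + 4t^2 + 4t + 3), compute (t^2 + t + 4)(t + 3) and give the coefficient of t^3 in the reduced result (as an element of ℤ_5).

1

Multiply in ℤ_5[t]: (t^2 + t + 4)·(t + 3) = t^3 + 4t^2 + 2t + 2.
Reduced: t^3 + 4t^2 + 2t + 2.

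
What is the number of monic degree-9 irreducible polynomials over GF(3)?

The number of monic irreducibles of degree 9 over GF(3) is (1/9)·Σ_{d∣9} μ(9/d) 3^d.
Divisors of 9: 1, 3, 9; μ(9/d) for each: 0, -1, 1.
Σ = − 3^3 + 3^9 = 19656.
N = 19656/9 = 2184.

2184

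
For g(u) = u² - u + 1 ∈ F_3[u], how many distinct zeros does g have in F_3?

Evaluate at each of the 3 elements of F_3:
g(0) = 1; g(1) = 1; g(2) = 0 → root.
Roots: {2}.

1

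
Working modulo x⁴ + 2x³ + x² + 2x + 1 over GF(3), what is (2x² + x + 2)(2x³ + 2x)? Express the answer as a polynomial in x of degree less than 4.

x^3

Multiply in GF(3)[x]: (2x² + x + 2)·(2x³ + 2x) = x⁵ + 2x⁴ + 2x³ + 2x² + x.
Reduce using x⁴ ≡ x³ + 2x² + x + 2 (mod x⁴ + 2x³ + x² + 2x + 1).
Reduced: x³.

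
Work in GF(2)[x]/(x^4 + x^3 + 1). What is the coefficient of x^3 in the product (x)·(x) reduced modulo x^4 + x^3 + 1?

0

Multiply in GF(2)[x]: (x)·(x) = x^2.
Reduced: x^2.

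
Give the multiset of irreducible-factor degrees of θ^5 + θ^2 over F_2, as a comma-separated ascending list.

Write g(θ) = θ^5 + θ^2.
Roots in F_2: g(0) = 0 → root; g(1) = 0 → root.
Linear factors from roots: (θ), (θ + 1).
Complete factorization: g(θ) = (θ + 1)·(θ)^2·(θ^2 + θ + 1).
Factor degrees with multiplicity: 1 + 1 + 1 + 2 = 5.

1, 1, 1, 2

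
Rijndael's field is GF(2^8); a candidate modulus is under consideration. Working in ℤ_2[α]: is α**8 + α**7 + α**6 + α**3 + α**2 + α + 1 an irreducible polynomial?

Write h(α) = α**8 + α**7 + α**6 + α**3 + α**2 + α + 1.
Check for roots in ℤ_2: h(0) = 1; h(1) = 1.
No roots, so no linear factors.
Monic irreducibles of degree 2 over GF(2): α**2 + α + 1.
None of them divide h (all give nonzero remainder).
Monic irreducibles of degree 3 over GF(2): α**3 + α + 1, α**3 + α**2 + 1.
None of them divide h (all give nonzero remainder).
Monic irreducibles of degree 4 over GF(2): α**4 + α + 1, α**4 + α**3 + 1, α**4 + α**3 + α**2 + α + 1.
None of them divide h (all give nonzero remainder).
No irreducible factor of degree ≤ 4 exists, so h is irreducible over GF(2).

Yes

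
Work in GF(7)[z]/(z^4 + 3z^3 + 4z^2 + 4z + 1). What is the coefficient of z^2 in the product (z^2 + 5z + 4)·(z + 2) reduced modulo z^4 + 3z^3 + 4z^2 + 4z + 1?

0

Multiply in GF(7)[z]: (z^2 + 5z + 4)·(z + 2) = z^3 + 1.
Reduced: z^3 + 1.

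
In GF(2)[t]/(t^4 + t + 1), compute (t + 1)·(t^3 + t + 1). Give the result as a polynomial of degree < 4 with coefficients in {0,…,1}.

Multiply in GF(2)[t]: (t + 1)·(t^3 + t + 1) = t^4 + t^3 + t^2 + 1.
Reduce using t^4 ≡ t + 1 (mod t^4 + t + 1).
Reduced: t^3 + t^2 + t.

t^3 + t^2 + t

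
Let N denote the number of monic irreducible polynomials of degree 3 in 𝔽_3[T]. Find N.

The number of monic irreducibles of degree 3 over GF(3) is (1/3)·Σ_{d∣3} μ(3/d) 3^d.
Divisors of 3: 1, 3; μ(3/d) for each: -1, 1.
Σ = − 3^1 + 3^3 = 24.
N = 24/3 = 8.

8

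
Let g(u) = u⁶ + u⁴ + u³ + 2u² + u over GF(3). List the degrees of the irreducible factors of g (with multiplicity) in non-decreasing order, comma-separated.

Roots in GF(3): g(0) = 0 → root; g(1) = 0 → root; g(2) = 2.
Linear factors from roots: (u), (u + 2).
Complete factorization: g(u) = (u)·(u + 2)^2·(u³ + 2u² + u + 1).
Factor degrees with multiplicity: 1 + 1 + 1 + 3 = 6.

1, 1, 1, 3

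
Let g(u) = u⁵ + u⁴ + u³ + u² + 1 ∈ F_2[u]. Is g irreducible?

Check for roots in F_2: g(0) = 1; g(1) = 1.
No roots, so no linear factors.
Monic irreducibles of degree 2 over GF(2): u² + u + 1.
None of them divide g (all give nonzero remainder).
No irreducible factor of degree ≤ 2 exists, so g is irreducible over GF(2).

Yes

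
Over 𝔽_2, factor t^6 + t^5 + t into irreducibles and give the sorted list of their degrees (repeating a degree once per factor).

Write f(t) = t^6 + t^5 + t.
Roots in 𝔽_2: f(0) = 0 → root; f(1) = 1.
Linear factors from roots: (t).
Complete factorization: f(t) = (t)·(t^2 + t + 1)·(t^3 + t + 1).
Factor degrees with multiplicity: 1 + 2 + 3 = 6.

1, 2, 3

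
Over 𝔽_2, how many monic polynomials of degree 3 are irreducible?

x^(2^3) − x is the product of all monic irreducibles of degree dividing 3; Möbius inversion gives N = (1/3) Σ μ(3/d)·2^d.
Divisors of 3: 1, 3; μ(3/d) for each: -1, 1.
Σ = − 2^1 + 2^3 = 6.
N = 6/3 = 2.

2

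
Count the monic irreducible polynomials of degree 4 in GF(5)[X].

150

x^(5^4) − x is the product of all monic irreducibles of degree dividing 4; Möbius inversion gives N = (1/4) Σ μ(4/d)·5^d.
Divisors of 4: 1, 2, 4; μ(4/d) for each: 0, -1, 1.
Σ = − 5^2 + 5^4 = 600.
N = 600/4 = 150.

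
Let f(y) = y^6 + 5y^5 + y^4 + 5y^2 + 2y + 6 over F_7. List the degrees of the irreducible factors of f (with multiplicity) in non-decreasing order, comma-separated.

Complete factorization: f(y) = (y^6 + 5y^5 + y^4 + 5y^2 + 2y + 6).
Factor degrees with multiplicity: 6 = 6.

6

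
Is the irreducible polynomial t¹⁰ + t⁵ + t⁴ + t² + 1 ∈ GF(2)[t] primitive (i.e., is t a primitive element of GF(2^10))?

Write f(t) = t¹⁰ + t⁵ + t⁴ + t² + 1.
|GF(2^10)^×| = 2^10 − 1 = 1023. Prime factorization: 1023 = 3·11·31.
f is primitive ⇔ t has order 1023 in GF(2)[t]/(f), i.e. t^(1023/q) ≠ 1 for each prime q | 1023.
t^(341) mod f = t⁵ + t².
t^(93) mod f = 1
t^(33) mod f = t⁷ + t⁴ + t².
Since t^(93) = 1, the order of t divides 93 < 1023; not primitive.

No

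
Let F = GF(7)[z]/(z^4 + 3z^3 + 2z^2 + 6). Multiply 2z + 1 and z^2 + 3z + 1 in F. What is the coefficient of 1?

Multiply in GF(7)[z]: (2z + 1)·(z^2 + 3z + 1) = 2z^3 + 5z + 1.
Reduced: 2z^3 + 5z + 1.

1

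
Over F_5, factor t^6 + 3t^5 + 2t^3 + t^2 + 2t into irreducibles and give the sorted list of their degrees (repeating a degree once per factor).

Write f(t) = t^6 + 3t^5 + 2t^3 + t^2 + 2t.
Roots in F_5: f(0) = 0 → root; f(1) = 4; f(2) = 4; f(3) = 2; f(4) = 0 → root.
Linear factors from roots: (t), (t + 1).
Complete factorization: f(t) = (t)·(t + 1)^3·(t^2 + 2).
Factor degrees with multiplicity: 1 + 1 + 1 + 1 + 2 = 6.

1, 1, 1, 1, 2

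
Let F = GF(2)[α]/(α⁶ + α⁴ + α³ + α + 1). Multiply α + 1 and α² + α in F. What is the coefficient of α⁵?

Multiply in GF(2)[α]: (α + 1)·(α² + α) = α³ + α.
Reduced: α³ + α.

0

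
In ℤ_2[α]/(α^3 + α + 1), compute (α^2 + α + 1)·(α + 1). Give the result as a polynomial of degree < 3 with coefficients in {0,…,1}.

α

Multiply in ℤ_2[α]: (α^2 + α + 1)·(α + 1) = α^3 + 1.
Reduce using α^3 ≡ α + 1 (mod α^3 + α + 1).
Reduced: α.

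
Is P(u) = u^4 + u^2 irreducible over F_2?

Check for roots in F_2: P(0) = 0 → root; P(1) = 0 → root.
P(0) = 0, so (u) divides P(u); P is reducible.

No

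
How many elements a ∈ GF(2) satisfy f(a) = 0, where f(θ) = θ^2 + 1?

Evaluate at each of the 2 elements of GF(2):
f(0) = 1; f(1) = 0 → root.
Roots: {1}.

1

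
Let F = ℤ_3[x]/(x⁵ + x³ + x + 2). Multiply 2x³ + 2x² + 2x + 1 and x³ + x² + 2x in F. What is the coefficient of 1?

1

Multiply in ℤ_3[x]: (2x³ + 2x² + 2x + 1)·(x³ + x² + 2x) = 2x⁶ + x⁵ + 2x⁴ + x³ + 2x² + 2x.
Reduce using x⁵ ≡ 2x³ + 2x + 1 (mod x⁵ + x³ + x + 2).
Reduced: 1.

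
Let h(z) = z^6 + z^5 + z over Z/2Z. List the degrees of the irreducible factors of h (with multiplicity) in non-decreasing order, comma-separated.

Roots in Z/2Z: h(0) = 0 → root; h(1) = 1.
Linear factors from roots: (z).
Complete factorization: h(z) = (z)·(z^2 + z + 1)·(z^3 + z + 1).
Factor degrees with multiplicity: 1 + 2 + 3 = 6.

1, 2, 3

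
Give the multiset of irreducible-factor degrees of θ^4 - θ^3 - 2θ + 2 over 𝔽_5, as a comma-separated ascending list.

Write f(θ) = θ^4 - θ^3 - 2θ + 2.
Roots in 𝔽_5: f(0) = 2; f(1) = 0 → root; f(2) = 1; f(3) = 0 → root; f(4) = 1.
Linear factors from roots: (θ - 1), (θ + 2).
Complete factorization: f(θ) = (θ + 2)·(θ - 1)·(θ^2 - 2θ - 1).
Factor degrees with multiplicity: 1 + 1 + 2 = 4.

1, 1, 2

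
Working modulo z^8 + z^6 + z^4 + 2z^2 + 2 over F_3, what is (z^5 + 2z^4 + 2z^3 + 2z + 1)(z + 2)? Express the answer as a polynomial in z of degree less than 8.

Multiply in F_3[z]: (z^5 + 2z^4 + 2z^3 + 2z + 1)·(z + 2) = z^6 + z^5 + z^3 + 2z^2 + 2z + 2.
Reduced: z^6 + z^5 + z^3 + 2z^2 + 2z + 2.

z^6 + z^5 + z^3 + 2z^2 + 2z + 2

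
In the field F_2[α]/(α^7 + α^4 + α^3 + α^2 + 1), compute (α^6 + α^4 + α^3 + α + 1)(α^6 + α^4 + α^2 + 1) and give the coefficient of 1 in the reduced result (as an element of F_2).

0

Multiply in F_2[α]: (α^6 + α^4 + α^3 + α + 1)·(α^6 + α^4 + α^2 + 1) = α^12 + α^9 + α^6 + α^2 + α + 1.
Reduce using α^7 ≡ α^4 + α^3 + α^2 + 1 (mod α^7 + α^4 + α^3 + α^2 + 1).
Reduced: α^6.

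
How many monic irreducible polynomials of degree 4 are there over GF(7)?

Gauss's count: N_{7}(4) = (1/4) Σ_{d|4} μ(4/d)·7^d.
Divisors of 4: 1, 2, 4; μ(4/d) for each: 0, -1, 1.
Σ = − 7^2 + 7^4 = 2352.
N = 2352/4 = 588.

588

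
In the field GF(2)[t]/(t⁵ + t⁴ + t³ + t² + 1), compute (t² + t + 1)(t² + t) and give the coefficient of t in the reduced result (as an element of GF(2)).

Multiply in GF(2)[t]: (t² + t + 1)·(t² + t) = t⁴ + t.
Reduced: t⁴ + t.

1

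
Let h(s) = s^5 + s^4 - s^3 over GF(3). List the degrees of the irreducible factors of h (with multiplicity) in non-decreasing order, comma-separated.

1, 1, 1, 2

Roots in GF(3): h(0) = 0 → root; h(1) = 1; h(2) = 1.
Linear factors from roots: (s).
Complete factorization: h(s) = (s)^3·(s^2 + s - 1).
Factor degrees with multiplicity: 1 + 1 + 1 + 2 = 5.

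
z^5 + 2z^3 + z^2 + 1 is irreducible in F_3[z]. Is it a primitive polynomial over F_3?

Write f(z) = z^5 + 2z^3 + z^2 + 1.
|GF(3^5)^×| = 3^5 − 1 = 242. Prime factorization: 242 = 2·11^2.
f is primitive ⇔ z has order 242 in GF(3)[z]/(f), i.e. z^(242/q) ≠ 1 for each prime q | 242.
z^(121) mod f = 2.
z^(22) mod f = z^2 + 2z + 2.
None equal 1, so z has full order 242; f is primitive.

Yes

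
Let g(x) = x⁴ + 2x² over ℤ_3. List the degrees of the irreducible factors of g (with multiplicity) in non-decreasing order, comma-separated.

Roots in ℤ_3: g(0) = 0 → root; g(1) = 0 → root; g(2) = 0 → root.
Linear factors from roots: (x), (x + 2), (x + 1).
Complete factorization: g(x) = (x + 1)·(x + 2)·(x)^2.
Factor degrees with multiplicity: 1 + 1 + 1 + 1 = 4.

1, 1, 1, 1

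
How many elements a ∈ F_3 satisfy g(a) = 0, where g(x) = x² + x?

Evaluate at each of the 3 elements of F_3:
g(0) = 0 → root; g(1) = 2; g(2) = 0 → root.
Roots: {0, 2}.

2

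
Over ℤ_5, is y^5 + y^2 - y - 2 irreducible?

Write h(y) = y^5 + y^2 - y - 2.
Check for roots in ℤ_5: h(0) = 3; h(1) = 4; h(2) = 2; h(3) = 2; h(4) = 4.
No roots, so no linear factors.
Degree-2 irreducible divisors: test the 10 monic irreducibles of degree 2 over GF(5).
None of them divide h (all give nonzero remainder).
No irreducible factor of degree ≤ 2 exists, so h is irreducible over GF(5).

Yes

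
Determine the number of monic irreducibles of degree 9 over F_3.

x^(3^9) − x is the product of all monic irreducibles of degree dividing 9; Möbius inversion gives N = (1/9) Σ μ(9/d)·3^d.
Divisors of 9: 1, 3, 9; μ(9/d) for each: 0, -1, 1.
Σ = − 3^3 + 3^9 = 19656.
N = 19656/9 = 2184.

2184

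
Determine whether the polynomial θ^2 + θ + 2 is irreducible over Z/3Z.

Write P(θ) = θ^2 + θ + 2.
Check for roots in Z/3Z: P(0) = 2; P(1) = 1; P(2) = 2.
No roots. A degree-2 polynomial over a field with no linear factor is irreducible.

Yes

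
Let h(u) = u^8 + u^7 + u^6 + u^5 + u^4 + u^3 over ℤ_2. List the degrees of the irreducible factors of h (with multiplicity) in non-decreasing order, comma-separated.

Roots in ℤ_2: h(0) = 0 → root; h(1) = 0 → root.
Linear factors from roots: (u), (u + 1).
Complete factorization: h(u) = (u + 1)·(u)^3·(u^2 + u + 1)^2.
Factor degrees with multiplicity: 1 + 1 + 1 + 1 + 2 + 2 = 8.

1, 1, 1, 1, 2, 2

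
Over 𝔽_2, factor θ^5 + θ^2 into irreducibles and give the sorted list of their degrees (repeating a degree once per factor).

1, 1, 1, 2

Write g(θ) = θ^5 + θ^2.
Roots in 𝔽_2: g(0) = 0 → root; g(1) = 0 → root.
Linear factors from roots: (θ), (θ + 1).
Complete factorization: g(θ) = (θ + 1)·(θ)^2·(θ^2 + θ + 1).
Factor degrees with multiplicity: 1 + 1 + 1 + 2 = 5.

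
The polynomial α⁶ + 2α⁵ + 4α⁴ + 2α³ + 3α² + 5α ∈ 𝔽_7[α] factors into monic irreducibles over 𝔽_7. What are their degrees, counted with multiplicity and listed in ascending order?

Write g(α) = α⁶ + 2α⁵ + 4α⁴ + 2α³ + 3α² + 5α.
Linear factors from roots: (α), (α + 3).
Complete factorization: g(α) = (α)·(α + 3)·(α⁴ + 6α³ + 2α + 4).
Factor degrees with multiplicity: 1 + 1 + 4 = 6.

1, 1, 4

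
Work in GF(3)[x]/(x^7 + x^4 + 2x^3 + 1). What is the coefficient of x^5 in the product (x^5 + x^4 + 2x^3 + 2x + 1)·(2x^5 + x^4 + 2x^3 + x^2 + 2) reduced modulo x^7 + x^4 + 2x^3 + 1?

1

Multiply in GF(3)[x]: (x^5 + x^4 + 2x^3 + 2x + 1)·(2x^5 + x^4 + 2x^3 + x^2 + 2) = 2x^10 + x^8 + 2x^7 + 2x^5 + x^4 + 2x^3 + x^2 + x + 2.
Reduce using x^7 ≡ 2x^4 + x^3 + 2 (mod x^7 + x^4 + 2x^3 + 1).
Reduced: 2x^6 + x^5 + 2x^4 + x^2 + 2.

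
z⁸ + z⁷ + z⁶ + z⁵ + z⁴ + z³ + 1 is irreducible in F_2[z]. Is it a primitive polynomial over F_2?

Write f(z) = z⁸ + z⁷ + z⁶ + z⁵ + z⁴ + z³ + 1.
|GF(2^8)^×| = 2^8 − 1 = 255. Prime factorization: 255 = 3·5·17.
f is primitive ⇔ z has order 255 in GF(2)[z]/(f), i.e. z^(255/q) ≠ 1 for each prime q | 255.
z^(85) mod f = 1
z^(51) mod f = z⁷ + z⁵ + z³ + z² + 1.
z^(15) mod f = z⁷ + z⁶ + z³ + z + 1.
Since z^(85) = 1, the order of z divides 85 < 255; not primitive.

No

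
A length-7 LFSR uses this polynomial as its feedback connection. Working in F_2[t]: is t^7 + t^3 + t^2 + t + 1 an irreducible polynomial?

Yes

Write P(t) = t^7 + t^3 + t^2 + t + 1.
Check for roots in F_2: P(0) = 1; P(1) = 1.
No roots, so no linear factors.
Monic irreducibles of degree 2 over GF(2): t^2 + t + 1.
None of them divide P (all give nonzero remainder).
Monic irreducibles of degree 3 over GF(2): t^3 + t + 1, t^3 + t^2 + 1.
None of them divide P (all give nonzero remainder).
No irreducible factor of degree ≤ 3 exists, so P is irreducible over GF(2).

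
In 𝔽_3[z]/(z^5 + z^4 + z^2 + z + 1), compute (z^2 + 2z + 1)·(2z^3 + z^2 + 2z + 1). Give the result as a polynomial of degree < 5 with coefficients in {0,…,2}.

z^2 + 2z + 2

Multiply in 𝔽_3[z]: (z^2 + 2z + 1)·(2z^3 + z^2 + 2z + 1) = 2z^5 + 2z^4 + z + 1.
Reduce using z^5 ≡ 2z^4 + 2z^2 + 2z + 2 (mod z^5 + z^4 + z^2 + z + 1).
Reduced: z^2 + 2z + 2.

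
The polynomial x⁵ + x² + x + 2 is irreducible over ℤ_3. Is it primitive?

Write f(x) = x⁵ + x² + x + 2.
|GF(3^5)^×| = 3^5 − 1 = 242. Prime factorization: 242 = 2·11^2.
f is primitive ⇔ x has order 242 in GF(3)[x]/(f), i.e. x^(242/q) ≠ 1 for each prime q | 242.
x^(121) mod f = 1
x^(22) mod f = x⁴ + 2x³ + 2x² + 2x.
Since x^(121) = 1, the order of x divides 121 < 242; not primitive.

No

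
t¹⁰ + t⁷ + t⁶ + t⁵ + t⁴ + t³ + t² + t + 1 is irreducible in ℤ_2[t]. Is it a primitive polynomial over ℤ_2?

Yes

Write f(t) = t¹⁰ + t⁷ + t⁶ + t⁵ + t⁴ + t³ + t² + t + 1.
|GF(2^10)^×| = 2^10 − 1 = 1023. Prime factorization: 1023 = 3·11·31.
f is primitive ⇔ t has order 1023 in GF(2)[t]/(f), i.e. t^(1023/q) ≠ 1 for each prime q | 1023.
t^(341) mod f = t⁸ + t⁷ + t⁴ + t³ + t² + t + 1.
t^(93) mod f = t⁹ + t⁸ + t⁶ + t⁴ + 1.
t^(33) mod f = t⁸ + t⁶ + t⁴ + t³ + t.
None equal 1, so t has full order 1023; f is primitive.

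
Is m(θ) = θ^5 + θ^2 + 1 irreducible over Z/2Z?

Yes

Check for roots in Z/2Z: m(0) = 1; m(1) = 1.
No roots, so no linear factors.
Monic irreducibles of degree 2 over GF(2): θ^2 + θ + 1.
None of them divide m (all give nonzero remainder).
No irreducible factor of degree ≤ 2 exists, so m is irreducible over GF(2).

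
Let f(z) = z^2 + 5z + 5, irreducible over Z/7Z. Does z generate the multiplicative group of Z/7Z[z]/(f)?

Yes

|GF(7^2)^×| = 7^2 − 1 = 48. Prime factorization: 48 = 2^4·3.
f is primitive ⇔ z has order 48 in GF(7)[z]/(f), i.e. z^(48/q) ≠ 1 for each prime q | 48.
z^(24) mod f = 6.
z^(16) mod f = 4.
None equal 1, so z has full order 48; f is primitive.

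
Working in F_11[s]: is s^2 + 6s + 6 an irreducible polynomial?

No

Write g(s) = s^2 + 6s + 6.
Check each element of F_11 for a root: g(0)=6, g(1)=2, g(2)=0, g(3)=0, g(4)=2, g(5)=6, g(6)=1, g(7)=9, g(8)=8, g(9)=9, g(10)=1.
g(2) = 0, so (s − 2) divides g(s); g is reducible.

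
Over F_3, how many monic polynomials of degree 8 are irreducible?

By the necklace-counting formula, N_3(8) = (1/8) Σ_{d|8} μ(8/d)·3^d.
Divisors of 8: 1, 2, 4, 8; μ(8/d) for each: 0, 0, -1, 1.
Σ = − 3^4 + 3^8 = 6480.
N = 6480/8 = 810.

810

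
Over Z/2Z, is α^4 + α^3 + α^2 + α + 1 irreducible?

Write f(α) = α^4 + α^3 + α^2 + α + 1.
Check for roots in Z/2Z: f(0) = 1; f(1) = 1.
No roots, so no linear factors.
Monic irreducibles of degree 2 over GF(2): α^2 + α + 1.
None of them divide f (all give nonzero remainder).
No irreducible factor of degree ≤ 2 exists, so f is irreducible over GF(2).

Yes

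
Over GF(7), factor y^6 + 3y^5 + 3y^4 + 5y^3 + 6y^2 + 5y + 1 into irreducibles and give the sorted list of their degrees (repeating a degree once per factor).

Write h(y) = y^6 + 3y^5 + 3y^4 + 5y^3 + 6y^2 + 5y + 1.
Complete factorization: h(y) = (y^2 + 2)·(y^2 + 5y + 2)^2.
Factor degrees with multiplicity: 2 + 2 + 2 = 6.

2, 2, 2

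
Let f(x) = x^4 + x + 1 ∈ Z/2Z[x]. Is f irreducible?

Yes

Check for roots in Z/2Z: f(0) = 1; f(1) = 1.
No roots, so no linear factors.
Monic irreducibles of degree 2 over GF(2): x^2 + x + 1.
None of them divide f (all give nonzero remainder).
No irreducible factor of degree ≤ 2 exists, so f is irreducible over GF(2).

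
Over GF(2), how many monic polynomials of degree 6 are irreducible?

9

By the necklace-counting formula, N_2(6) = (1/6) Σ_{d|6} μ(6/d)·2^d.
Divisors of 6: 1, 2, 3, 6; μ(6/d) for each: 1, -1, -1, 1.
Σ = 2^1 − 2^2 − 2^3 + 2^6 = 54.
N = 54/6 = 9.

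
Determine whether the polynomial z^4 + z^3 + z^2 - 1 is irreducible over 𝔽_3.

No

Write h(z) = z^4 + z^3 + z^2 - 1.
Check for roots in 𝔽_3: h(0) = 2; h(1) = 2; h(2) = 0 → root.
h(2) = 0, so (z − 2) divides h(z); h is reducible.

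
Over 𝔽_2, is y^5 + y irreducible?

Write h(y) = y^5 + y.
Check for roots in 𝔽_2: h(0) = 0 → root; h(1) = 0 → root.
h(0) = 0, so (y) divides h(y); h is reducible.

No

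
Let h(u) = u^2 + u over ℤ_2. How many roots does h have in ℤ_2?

Evaluate at each of the 2 elements of ℤ_2:
h(0) = 0 → root; h(1) = 0 → root.
Roots: {0, 1}.

2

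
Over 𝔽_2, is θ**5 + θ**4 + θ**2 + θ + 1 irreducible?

Yes

Write m(θ) = θ**5 + θ**4 + θ**2 + θ + 1.
Check for roots in 𝔽_2: m(0) = 1; m(1) = 1.
No roots, so no linear factors.
Monic irreducibles of degree 2 over GF(2): θ**2 + θ + 1.
None of them divide m (all give nonzero remainder).
No irreducible factor of degree ≤ 2 exists, so m is irreducible over GF(2).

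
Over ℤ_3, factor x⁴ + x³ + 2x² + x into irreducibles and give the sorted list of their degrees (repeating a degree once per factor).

1, 3

Write h(x) = x⁴ + x³ + 2x² + x.
Roots in ℤ_3: h(0) = 0 → root; h(1) = 2; h(2) = 1.
Linear factors from roots: (x).
Complete factorization: h(x) = (x)·(x³ + x² + 2x + 1).
Factor degrees with multiplicity: 1 + 3 = 4.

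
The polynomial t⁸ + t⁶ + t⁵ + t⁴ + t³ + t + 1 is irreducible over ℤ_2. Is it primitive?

No

Write f(t) = t⁸ + t⁶ + t⁵ + t⁴ + t³ + t + 1.
|GF(2^8)^×| = 2^8 − 1 = 255. Prime factorization: 255 = 3·5·17.
f is primitive ⇔ t has order 255 in GF(2)[t]/(f), i.e. t^(255/q) ≠ 1 for each prime q | 255.
t^(85) mod f = 1
t^(51) mod f = t⁶ + t⁵ + t⁴ + t³.
t^(15) mod f = t⁷ + t⁵ + t⁴ + t³ + t².
Since t^(85) = 1, the order of t divides 85 < 255; not primitive.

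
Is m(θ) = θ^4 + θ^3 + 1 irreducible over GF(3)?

Check for roots in GF(3): m(0) = 1; m(1) = 0 → root; m(2) = 1.
m(1) = 0, so (θ − 1) divides m(θ); m is reducible.

No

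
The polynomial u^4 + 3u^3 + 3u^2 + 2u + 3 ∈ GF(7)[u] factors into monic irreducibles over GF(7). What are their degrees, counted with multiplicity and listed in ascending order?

4

Write f(u) = u^4 + 3u^3 + 3u^2 + 2u + 3.
Complete factorization: f(u) = (u^4 + 3u^3 + 3u^2 + 2u + 3).
Factor degrees with multiplicity: 4 = 4.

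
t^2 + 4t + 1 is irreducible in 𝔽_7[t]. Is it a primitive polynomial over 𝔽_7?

No

Write f(t) = t^2 + 4t + 1.
|GF(7^2)^×| = 7^2 − 1 = 48. Prime factorization: 48 = 2^4·3.
f is primitive ⇔ t has order 48 in GF(7)[t]/(f), i.e. t^(48/q) ≠ 1 for each prime q | 48.
t^(24) mod f = 1
t^(16) mod f = 1
Since t^(24) = 1, the order of t divides 24 < 48; not primitive.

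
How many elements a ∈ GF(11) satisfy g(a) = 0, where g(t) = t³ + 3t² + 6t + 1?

Evaluate at each of the 11 elements of GF(11):
g(0) = 1; g(1) = 0 → root; g(2) = 0 → root; g(3) = 7; g(4) = 5; g(5) = 0 → root; g(6) = 9; g(7) = 5; g(8) = 5; g(9) = 4; g(10) = 8.
Roots: {1, 2, 5}.

3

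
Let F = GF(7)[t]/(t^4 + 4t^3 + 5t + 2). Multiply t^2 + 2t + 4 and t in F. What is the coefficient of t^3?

1

Multiply in GF(7)[t]: (t^2 + 2t + 4)·(t) = t^3 + 2t^2 + 4t.
Reduced: t^3 + 2t^2 + 4t.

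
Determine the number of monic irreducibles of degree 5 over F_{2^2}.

The number of monic irreducibles of degree 5 over GF(4) is (1/5)·Σ_{d∣5} μ(5/d) 4^d.
Divisors of 5: 1, 5; μ(5/d) for each: -1, 1.
Σ = − 4^1 + 4^5 = 1020.
N = 1020/5 = 204.

204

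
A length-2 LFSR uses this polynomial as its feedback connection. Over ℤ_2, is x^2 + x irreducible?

Write h(x) = x^2 + x.
Check for roots in ℤ_2: h(0) = 0 → root; h(1) = 0 → root.
h(0) = 0, so (x) divides h(x); h is reducible.

No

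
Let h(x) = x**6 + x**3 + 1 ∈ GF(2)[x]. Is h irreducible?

Yes

Check for roots in GF(2): h(0) = 1; h(1) = 1.
No roots, so no linear factors.
Monic irreducibles of degree 2 over GF(2): x**2 + x + 1.
None of them divide h (all give nonzero remainder).
Monic irreducibles of degree 3 over GF(2): x**3 + x + 1, x**3 + x**2 + 1.
None of them divide h (all give nonzero remainder).
No irreducible factor of degree ≤ 3 exists, so h is irreducible over GF(2).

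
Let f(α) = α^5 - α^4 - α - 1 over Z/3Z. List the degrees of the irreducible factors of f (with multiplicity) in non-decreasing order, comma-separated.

5

Roots in Z/3Z: f(0) = 2; f(1) = 1; f(2) = 1.
Complete factorization: f(α) = (α^5 - α^4 - α - 1).
Factor degrees with multiplicity: 5 = 5.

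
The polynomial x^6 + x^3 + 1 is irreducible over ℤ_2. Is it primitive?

No

Write f(x) = x^6 + x^3 + 1.
|GF(2^6)^×| = 2^6 − 1 = 63. Prime factorization: 63 = 3^2·7.
f is primitive ⇔ x has order 63 in GF(2)[x]/(f), i.e. x^(63/q) ≠ 1 for each prime q | 63.
x^(21) mod f = x^3.
x^(9) mod f = 1
Since x^(9) = 1, the order of x divides 9 < 63; not primitive.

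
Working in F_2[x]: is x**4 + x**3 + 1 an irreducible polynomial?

Write m(x) = x**4 + x**3 + 1.
Check for roots in F_2: m(0) = 1; m(1) = 1.
No roots, so no linear factors.
Monic irreducibles of degree 2 over GF(2): x**2 + x + 1.
None of them divide m (all give nonzero remainder).
No irreducible factor of degree ≤ 2 exists, so m is irreducible over GF(2).

Yes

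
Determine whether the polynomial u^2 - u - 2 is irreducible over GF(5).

Write m(u) = u^2 - u - 2.
Check for roots in GF(5): m(0) = 3; m(1) = 3; m(2) = 0 → root; m(3) = 4; m(4) = 0 → root.
m(2) = 0, so (u − 2) divides m(u); m is reducible.

No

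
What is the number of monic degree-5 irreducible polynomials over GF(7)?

Gauss's count: N_{7}(5) = (1/5) Σ_{d|5} μ(5/d)·7^d.
Divisors of 5: 1, 5; μ(5/d) for each: -1, 1.
Σ = − 7^1 + 7^5 = 16800.
N = 16800/5 = 3360.

3360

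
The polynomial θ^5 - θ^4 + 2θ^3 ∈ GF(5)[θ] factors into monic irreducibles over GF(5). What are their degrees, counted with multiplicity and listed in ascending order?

Write f(θ) = θ^5 - θ^4 + 2θ^3.
Roots in GF(5): f(0) = 0 → root; f(1) = 2; f(2) = 2; f(3) = 1; f(4) = 1.
Linear factors from roots: (θ).
Complete factorization: f(θ) = (θ)^3·(θ^2 - θ + 2).
Factor degrees with multiplicity: 1 + 1 + 1 + 2 = 5.

1, 1, 1, 2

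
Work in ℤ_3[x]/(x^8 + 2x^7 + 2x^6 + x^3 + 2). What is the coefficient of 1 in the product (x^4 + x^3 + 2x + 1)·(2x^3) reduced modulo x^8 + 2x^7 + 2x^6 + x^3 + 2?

0

Multiply in ℤ_3[x]: (x^4 + x^3 + 2x + 1)·(2x^3) = 2x^7 + 2x^6 + x^4 + 2x^3.
Reduced: 2x^7 + 2x^6 + x^4 + 2x^3.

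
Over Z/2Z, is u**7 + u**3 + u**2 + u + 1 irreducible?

Write f(u) = u**7 + u**3 + u**2 + u + 1.
Check for roots in Z/2Z: f(0) = 1; f(1) = 1.
No roots, so no linear factors.
Monic irreducibles of degree 2 over GF(2): u**2 + u + 1.
None of them divide f (all give nonzero remainder).
Monic irreducibles of degree 3 over GF(2): u**3 + u + 1, u**3 + u**2 + 1.
None of them divide f (all give nonzero remainder).
No irreducible factor of degree ≤ 3 exists, so f is irreducible over GF(2).

Yes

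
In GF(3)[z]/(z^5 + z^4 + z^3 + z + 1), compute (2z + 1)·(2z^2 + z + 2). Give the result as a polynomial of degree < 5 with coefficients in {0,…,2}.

Multiply in GF(3)[z]: (2z + 1)·(2z^2 + z + 2) = z^3 + z^2 + 2z + 2.
Reduced: z^3 + z^2 + 2z + 2.

z^3 + z^2 + 2z + 2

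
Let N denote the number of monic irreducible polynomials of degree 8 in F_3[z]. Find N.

By the necklace-counting formula, N_3(8) = (1/8) Σ_{d|8} μ(8/d)·3^d.
Divisors of 8: 1, 2, 4, 8; μ(8/d) for each: 0, 0, -1, 1.
Σ = − 3^4 + 3^8 = 6480.
N = 6480/8 = 810.

810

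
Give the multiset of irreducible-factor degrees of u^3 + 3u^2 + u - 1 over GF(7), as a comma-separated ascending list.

Write h(u) = u^3 + 3u^2 + u - 1.
Linear factors from roots: (u - 2), (u - 3), (u + 1).
Complete factorization: h(u) = (u + 1)·(u - 3)·(u - 2).
Factor degrees with multiplicity: 1 + 1 + 1 = 3.

1, 1, 1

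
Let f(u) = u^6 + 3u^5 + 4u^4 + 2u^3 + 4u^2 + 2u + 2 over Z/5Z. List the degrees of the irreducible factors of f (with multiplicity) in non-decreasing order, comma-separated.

1, 1, 2, 2

Roots in Z/5Z: f(0) = 2; f(1) = 3; f(2) = 2; f(3) = 0 → root; f(4) = 4.
Linear factors from roots: (u + 2).
Complete factorization: f(u) = (u + 2)^2·(u^2 + u + 2)·(u^2 + 3u + 4).
Factor degrees with multiplicity: 1 + 1 + 2 + 2 = 6.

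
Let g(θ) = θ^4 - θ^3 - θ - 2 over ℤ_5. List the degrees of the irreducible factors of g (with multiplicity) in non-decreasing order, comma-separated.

4

Roots in ℤ_5: g(0) = 3; g(1) = 2; g(2) = 4; g(3) = 4; g(4) = 1.
Complete factorization: g(θ) = (θ^4 - θ^3 - θ - 2).
Factor degrees with multiplicity: 4 = 4.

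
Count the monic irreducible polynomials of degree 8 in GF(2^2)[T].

The number of monic irreducibles of degree 8 over GF(4) is (1/8)·Σ_{d∣8} μ(8/d) 4^d.
Divisors of 8: 1, 2, 4, 8; μ(8/d) for each: 0, 0, -1, 1.
Σ = − 4^4 + 4^8 = 65280.
N = 65280/8 = 8160.

8160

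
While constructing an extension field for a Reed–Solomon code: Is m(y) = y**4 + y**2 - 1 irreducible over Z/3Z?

Yes

Check for roots in Z/3Z: m(0) = 2; m(1) = 1; m(2) = 1.
No roots, so no linear factors.
Monic irreducibles of degree 2 over GF(3): y**2 + 1, y**2 + y - 1, y**2 - y - 1.
None of them divide m (all give nonzero remainder).
No irreducible factor of degree ≤ 2 exists, so m is irreducible over GF(3).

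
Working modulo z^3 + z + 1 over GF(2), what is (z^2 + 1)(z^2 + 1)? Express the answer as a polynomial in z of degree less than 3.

Multiply in GF(2)[z]: (z^2 + 1)·(z^2 + 1) = z^4 + 1.
Reduce using z^3 ≡ z + 1 (mod z^3 + z + 1).
Reduced: z^2 + z + 1.

z^2 + z + 1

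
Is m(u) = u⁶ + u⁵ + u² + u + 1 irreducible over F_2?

Check for roots in F_2: m(0) = 1; m(1) = 1.
No roots, so no linear factors.
Monic irreducibles of degree 2 over GF(2): u² + u + 1.
None of them divide m (all give nonzero remainder).
Monic irreducibles of degree 3 over GF(2): u³ + u + 1, u³ + u² + 1.
None of them divide m (all give nonzero remainder).
No irreducible factor of degree ≤ 3 exists, so m is irreducible over GF(2).

Yes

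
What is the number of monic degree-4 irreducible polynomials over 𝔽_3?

18

The number of monic irreducibles of degree 4 over GF(3) is (1/4)·Σ_{d∣4} μ(4/d) 3^d.
Divisors of 4: 1, 2, 4; μ(4/d) for each: 0, -1, 1.
Σ = − 3^2 + 3^4 = 72.
N = 72/4 = 18.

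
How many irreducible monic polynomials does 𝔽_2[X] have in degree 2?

1

x^(2^2) − x is the product of all monic irreducibles of degree dividing 2; Möbius inversion gives N = (1/2) Σ μ(2/d)·2^d.
Divisors of 2: 1, 2; μ(2/d) for each: -1, 1.
Σ = − 2^1 + 2^2 = 2.
N = 2/2 = 1.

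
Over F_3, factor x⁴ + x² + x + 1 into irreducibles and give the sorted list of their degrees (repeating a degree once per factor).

4

Write g(x) = x⁴ + x² + x + 1.
Roots in F_3: g(0) = 1; g(1) = 1; g(2) = 2.
Complete factorization: g(x) = (x⁴ + x² + x + 1).
Factor degrees with multiplicity: 4 = 4.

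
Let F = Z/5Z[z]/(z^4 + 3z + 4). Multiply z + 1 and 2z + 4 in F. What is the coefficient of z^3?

Multiply in Z/5Z[z]: (z + 1)·(2z + 4) = 2z^2 + z + 4.
Reduced: 2z^2 + z + 4.

0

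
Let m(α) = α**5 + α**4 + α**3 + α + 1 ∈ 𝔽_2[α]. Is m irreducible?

Check for roots in 𝔽_2: m(0) = 1; m(1) = 1.
No roots, so no linear factors.
Monic irreducibles of degree 2 over GF(2): α**2 + α + 1.
None of them divide m (all give nonzero remainder).
No irreducible factor of degree ≤ 2 exists, so m is irreducible over GF(2).

Yes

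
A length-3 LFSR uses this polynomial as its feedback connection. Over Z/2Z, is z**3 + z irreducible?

Write h(z) = z**3 + z.
Check for roots in Z/2Z: h(0) = 0 → root; h(1) = 0 → root.
h(0) = 0, so (z) divides h(z); h is reducible.

No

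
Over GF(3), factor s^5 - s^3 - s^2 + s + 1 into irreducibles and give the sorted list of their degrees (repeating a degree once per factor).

Write f(s) = s^5 - s^3 - s^2 + s + 1.
Roots in GF(3): f(0) = 1; f(1) = 1; f(2) = 2.
Complete factorization: f(s) = (s^5 - s^3 - s^2 + s + 1).
Factor degrees with multiplicity: 5 = 5.

5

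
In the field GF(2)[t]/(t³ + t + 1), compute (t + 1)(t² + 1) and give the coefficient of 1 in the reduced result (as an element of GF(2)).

Multiply in GF(2)[t]: (t + 1)·(t² + 1) = t³ + t² + t + 1.
Reduce using t³ ≡ t + 1 (mod t³ + t + 1).
Reduced: t².

0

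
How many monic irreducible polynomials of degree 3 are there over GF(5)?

40

x^(5^3) − x is the product of all monic irreducibles of degree dividing 3; Möbius inversion gives N = (1/3) Σ μ(3/d)·5^d.
Divisors of 3: 1, 3; μ(3/d) for each: -1, 1.
Σ = − 5^1 + 5^3 = 120.
N = 120/3 = 40.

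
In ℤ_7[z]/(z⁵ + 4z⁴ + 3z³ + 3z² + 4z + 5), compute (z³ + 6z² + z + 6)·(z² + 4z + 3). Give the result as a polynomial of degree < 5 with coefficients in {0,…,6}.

Multiply in ℤ_7[z]: (z³ + 6z² + z + 6)·(z² + 4z + 3) = z⁵ + 3z⁴ + 6z + 4.
Reduce using z⁵ ≡ 3z⁴ + 4z³ + 4z² + 3z + 2 (mod z⁵ + 4z⁴ + 3z³ + 3z² + 4z + 5).
Reduced: 6z⁴ + 4z³ + 4z² + 2z + 6.

6z^4 + 4z^3 + 4z^2 + 2z + 6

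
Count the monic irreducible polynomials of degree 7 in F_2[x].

By the necklace-counting formula, N_2(7) = (1/7) Σ_{d|7} μ(7/d)·2^d.
Divisors of 7: 1, 7; μ(7/d) for each: -1, 1.
Σ = − 2^1 + 2^7 = 126.
N = 126/7 = 18.

18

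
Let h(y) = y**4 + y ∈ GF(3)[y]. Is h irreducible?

No

Check for roots in GF(3): h(0) = 0 → root; h(1) = 2; h(2) = 0 → root.
h(0) = 0, so (y) divides h(y); h is reducible.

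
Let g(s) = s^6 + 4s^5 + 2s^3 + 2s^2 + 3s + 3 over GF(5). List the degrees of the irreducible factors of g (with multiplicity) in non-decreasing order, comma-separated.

Roots in GF(5): g(0) = 3; g(1) = 0 → root; g(2) = 0 → root; g(3) = 0 → root; g(4) = 2.
Linear factors from roots: (s + 4), (s + 3), (s + 2).
Complete factorization: g(s) = (s + 2)·(s + 3)·(s + 4)·(s^3 + 4s + 2).
Factor degrees with multiplicity: 1 + 1 + 1 + 3 = 6.

1, 1, 1, 3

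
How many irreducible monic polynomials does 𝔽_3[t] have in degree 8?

810

x^(3^8) − x is the product of all monic irreducibles of degree dividing 8; Möbius inversion gives N = (1/8) Σ μ(8/d)·3^d.
Divisors of 8: 1, 2, 4, 8; μ(8/d) for each: 0, 0, -1, 1.
Σ = − 3^4 + 3^8 = 6480.
N = 6480/8 = 810.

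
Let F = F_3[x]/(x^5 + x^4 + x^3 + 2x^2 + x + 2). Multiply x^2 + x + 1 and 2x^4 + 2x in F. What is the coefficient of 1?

Multiply in F_3[x]: (x^2 + x + 1)·(2x^4 + 2x) = 2x^6 + 2x^5 + 2x^4 + 2x^3 + 2x^2 + 2x.
Reduce using x^5 ≡ 2x^4 + 2x^3 + x^2 + 2x + 1 (mod x^5 + x^4 + x^3 + 2x^2 + x + 2).
Reduced: x^3 + x.

0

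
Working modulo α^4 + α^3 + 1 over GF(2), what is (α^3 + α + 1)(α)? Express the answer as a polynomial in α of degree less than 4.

α^3 + α^2 + α + 1

Multiply in GF(2)[α]: (α^3 + α + 1)·(α) = α^4 + α^2 + α.
Reduce using α^4 ≡ α^3 + 1 (mod α^4 + α^3 + 1).
Reduced: α^3 + α^2 + α + 1.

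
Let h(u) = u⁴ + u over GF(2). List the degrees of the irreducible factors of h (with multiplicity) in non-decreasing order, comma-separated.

Roots in GF(2): h(0) = 0 → root; h(1) = 0 → root.
Linear factors from roots: (u), (u + 1).
Complete factorization: h(u) = (u)·(u + 1)·(u² + u + 1).
Factor degrees with multiplicity: 1 + 1 + 2 = 4.

1, 1, 2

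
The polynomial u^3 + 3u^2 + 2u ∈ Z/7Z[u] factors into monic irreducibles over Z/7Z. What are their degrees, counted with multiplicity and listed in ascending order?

1, 1, 1

Write f(u) = u^3 + 3u^2 + 2u.
Linear factors from roots: (u), (u + 2), (u + 1).
Complete factorization: f(u) = (u)·(u + 1)·(u + 2).
Factor degrees with multiplicity: 1 + 1 + 1 = 3.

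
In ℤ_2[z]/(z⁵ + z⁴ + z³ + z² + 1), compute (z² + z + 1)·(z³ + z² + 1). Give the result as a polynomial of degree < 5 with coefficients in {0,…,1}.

Multiply in ℤ_2[z]: (z² + z + 1)·(z³ + z² + 1) = z⁵ + z + 1.
Reduce using z⁵ ≡ z⁴ + z³ + z² + 1 (mod z⁵ + z⁴ + z³ + z² + 1).
Reduced: z⁴ + z³ + z² + z.

z^4 + z^3 + z^2 + z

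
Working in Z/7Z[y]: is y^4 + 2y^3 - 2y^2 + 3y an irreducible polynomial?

No

Write h(y) = y^4 + 2y^3 - 2y^2 + 3y.
Check for roots in Z/7Z: h(0) = 0 → root; h(1) = 4; h(2) = 2; h(3) = 0 → root; h(4) = 0 → root; h(5) = 0 → root; h(6) = 1.
h(0) = 0, so (y) divides h(y); h is reducible.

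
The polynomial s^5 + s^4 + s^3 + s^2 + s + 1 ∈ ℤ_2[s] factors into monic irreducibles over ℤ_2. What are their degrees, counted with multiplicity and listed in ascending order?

Write h(s) = s^5 + s^4 + s^3 + s^2 + s + 1.
Roots in ℤ_2: h(0) = 1; h(1) = 0 → root.
Linear factors from roots: (s + 1).
Complete factorization: h(s) = (s + 1)·(s^2 + s + 1)^2.
Factor degrees with multiplicity: 1 + 2 + 2 = 5.

1, 2, 2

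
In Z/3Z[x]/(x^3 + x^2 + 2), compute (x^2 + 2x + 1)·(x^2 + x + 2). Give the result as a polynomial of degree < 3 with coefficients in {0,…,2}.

Multiply in Z/3Z[x]: (x^2 + 2x + 1)·(x^2 + x + 2) = x^4 + 2x^2 + 2x + 2.
Reduce using x^3 ≡ 2x^2 + 1 (mod x^3 + x^2 + 2).
Reduced: 1.

1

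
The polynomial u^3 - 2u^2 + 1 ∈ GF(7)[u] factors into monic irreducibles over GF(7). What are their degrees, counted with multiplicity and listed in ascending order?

1, 2

Write f(u) = u^3 - 2u^2 + 1.
Linear factors from roots: (u - 1).
Complete factorization: f(u) = (u - 1)·(u^2 - u - 1).
Factor degrees with multiplicity: 1 + 2 = 3.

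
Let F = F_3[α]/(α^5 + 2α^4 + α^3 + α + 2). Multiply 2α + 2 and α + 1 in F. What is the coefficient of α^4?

0

Multiply in F_3[α]: (2α + 2)·(α + 1) = 2α^2 + α + 2.
Reduced: 2α^2 + α + 2.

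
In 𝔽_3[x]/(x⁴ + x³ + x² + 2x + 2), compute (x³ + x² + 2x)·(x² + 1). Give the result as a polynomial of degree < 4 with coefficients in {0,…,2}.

2x^3 + 2x^2

Multiply in 𝔽_3[x]: (x³ + x² + 2x)·(x² + 1) = x⁵ + x⁴ + x² + 2x.
Reduce using x⁴ ≡ 2x³ + 2x² + x + 1 (mod x⁴ + x³ + x² + 2x + 2).
Reduced: 2x³ + 2x².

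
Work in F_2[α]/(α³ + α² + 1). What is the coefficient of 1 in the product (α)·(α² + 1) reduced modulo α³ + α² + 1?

Multiply in F_2[α]: (α)·(α² + 1) = α³ + α.
Reduce using α³ ≡ α² + 1 (mod α³ + α² + 1).
Reduced: α² + α + 1.

1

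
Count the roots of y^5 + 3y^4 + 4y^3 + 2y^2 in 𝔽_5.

4

Write f(y) = y^5 + 3y^4 + 4y^3 + 2y^2.
Evaluate at each of the 5 elements of 𝔽_5:
f(0) = 0 → root; f(1) = 0 → root; f(2) = 0 → root; f(3) = 2; f(4) = 0 → root.
Roots: {0, 1, 2, 4}.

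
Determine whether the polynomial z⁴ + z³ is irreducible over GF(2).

No

Write h(z) = z⁴ + z³.
Check for roots in GF(2): h(0) = 0 → root; h(1) = 0 → root.
h(0) = 0, so (z) divides h(z); h is reducible.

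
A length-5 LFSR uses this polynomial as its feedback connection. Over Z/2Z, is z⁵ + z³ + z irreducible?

Write h(z) = z⁵ + z³ + z.
Check for roots in Z/2Z: h(0) = 0 → root; h(1) = 1.
h(0) = 0, so (z) divides h(z); h is reducible.

No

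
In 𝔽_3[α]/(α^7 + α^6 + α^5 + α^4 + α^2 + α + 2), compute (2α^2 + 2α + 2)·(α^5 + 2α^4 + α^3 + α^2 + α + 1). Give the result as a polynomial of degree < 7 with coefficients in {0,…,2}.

α^6 + α^2 + 2α + 1

Multiply in 𝔽_3[α]: (2α^2 + 2α + 2)·(α^5 + 2α^4 + α^3 + α^2 + α + 1) = 2α^7 + 2α^5 + 2α^4 + α + 2.
Reduce using α^7 ≡ 2α^6 + 2α^5 + 2α^4 + 2α^2 + 2α + 1 (mod α^7 + α^6 + α^5 + α^4 + α^2 + α + 2).
Reduced: α^6 + α^2 + 2α + 1.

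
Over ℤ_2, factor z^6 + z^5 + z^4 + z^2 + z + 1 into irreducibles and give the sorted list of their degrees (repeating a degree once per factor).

Write f(z) = z^6 + z^5 + z^4 + z^2 + z + 1.
Roots in ℤ_2: f(0) = 1; f(1) = 0 → root.
Linear factors from roots: (z + 1).
Complete factorization: f(z) = (z + 1)^4·(z^2 + z + 1).
Factor degrees with multiplicity: 1 + 1 + 1 + 1 + 2 = 6.

1, 1, 1, 1, 2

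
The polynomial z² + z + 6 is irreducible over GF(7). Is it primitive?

Write f(z) = z² + z + 6.
|GF(7^2)^×| = 7^2 − 1 = 48. Prime factorization: 48 = 2^4·3.
f is primitive ⇔ z has order 48 in GF(7)[z]/(f), i.e. z^(48/q) ≠ 1 for each prime q | 48.
z^(24) mod f = 6.
z^(16) mod f = 1
Since z^(16) = 1, the order of z divides 16 < 48; not primitive.

No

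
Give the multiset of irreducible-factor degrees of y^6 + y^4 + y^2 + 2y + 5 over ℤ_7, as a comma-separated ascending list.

6

Write h(y) = y^6 + y^4 + y^2 + 2y + 5.
Complete factorization: h(y) = (y^6 + y^4 + y^2 + 2y + 5).
Factor degrees with multiplicity: 6 = 6.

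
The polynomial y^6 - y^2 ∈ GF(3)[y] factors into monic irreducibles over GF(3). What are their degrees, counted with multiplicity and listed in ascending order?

1, 1, 1, 1, 2

Write f(y) = y^6 - y^2.
Roots in GF(3): f(0) = 0 → root; f(1) = 0 → root; f(2) = 0 → root.
Linear factors from roots: (y), (y - 1), (y + 1).
Complete factorization: f(y) = (y + 1)·(y - 1)·(y)^2·(y^2 + 1).
Factor degrees with multiplicity: 1 + 1 + 1 + 1 + 2 = 6.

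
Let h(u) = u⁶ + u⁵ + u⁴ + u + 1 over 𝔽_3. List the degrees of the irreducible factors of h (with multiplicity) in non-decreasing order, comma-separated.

Roots in 𝔽_3: h(0) = 1; h(1) = 2; h(2) = 1.
Complete factorization: h(u) = (u⁶ + u⁵ + u⁴ + u + 1).
Factor degrees with multiplicity: 6 = 6.

6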